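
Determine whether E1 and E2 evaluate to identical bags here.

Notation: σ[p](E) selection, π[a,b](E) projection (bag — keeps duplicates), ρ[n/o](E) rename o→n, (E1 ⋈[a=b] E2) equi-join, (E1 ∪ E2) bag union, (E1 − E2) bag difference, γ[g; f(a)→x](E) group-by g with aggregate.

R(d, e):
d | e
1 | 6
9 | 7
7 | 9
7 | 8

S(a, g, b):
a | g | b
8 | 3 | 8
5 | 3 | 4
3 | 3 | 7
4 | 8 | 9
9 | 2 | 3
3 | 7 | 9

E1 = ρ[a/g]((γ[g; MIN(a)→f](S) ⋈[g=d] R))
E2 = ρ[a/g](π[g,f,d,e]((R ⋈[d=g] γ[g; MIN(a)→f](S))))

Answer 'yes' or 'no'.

E1 row counts bottom-up:
  S → 6
  γ[g; MIN(a)→f](S) → 4
  R → 4
  (γ[g; MIN(a)→f](S) ⋈[g=d] R) → 2
  ρ[a/g]((γ[g; MIN(a)→f](S) ⋈[g=d] R)) → 2
E2 row counts bottom-up:
  R → 4
  S → 6
  γ[g; MIN(a)→f](S) → 4
  (R ⋈[d=g] γ[g; MIN(a)→f](S)) → 2
  π[g,f,d,e]((R ⋈[d=g] γ[g; MIN(a)→f](S))) → 2
  ρ[a/g](π[g,f,d,e]((R ⋈[d=g] γ[g; MIN(a)→f](S)))) → 2

E1 and E2 produce the same multiset:
a | f | d | e
7 | 3 | 7 | 8
7 | 3 | 7 | 9

yes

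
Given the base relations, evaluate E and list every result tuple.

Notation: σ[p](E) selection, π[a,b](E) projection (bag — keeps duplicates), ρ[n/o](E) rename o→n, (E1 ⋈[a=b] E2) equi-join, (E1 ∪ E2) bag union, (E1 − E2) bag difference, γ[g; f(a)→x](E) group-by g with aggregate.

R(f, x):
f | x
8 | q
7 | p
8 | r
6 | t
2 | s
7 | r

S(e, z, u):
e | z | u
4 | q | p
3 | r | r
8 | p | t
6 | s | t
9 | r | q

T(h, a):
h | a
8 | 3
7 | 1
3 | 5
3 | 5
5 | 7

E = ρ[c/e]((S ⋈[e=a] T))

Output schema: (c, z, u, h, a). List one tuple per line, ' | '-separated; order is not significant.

Row counts bottom-up:
  S → 5
  T → 5
  (S ⋈[e=a] T) → 1
  ρ[c/e]((S ⋈[e=a] T)) → 1

== RESULT ==
c | z | u | h | a
3 | r | r | 8 | 3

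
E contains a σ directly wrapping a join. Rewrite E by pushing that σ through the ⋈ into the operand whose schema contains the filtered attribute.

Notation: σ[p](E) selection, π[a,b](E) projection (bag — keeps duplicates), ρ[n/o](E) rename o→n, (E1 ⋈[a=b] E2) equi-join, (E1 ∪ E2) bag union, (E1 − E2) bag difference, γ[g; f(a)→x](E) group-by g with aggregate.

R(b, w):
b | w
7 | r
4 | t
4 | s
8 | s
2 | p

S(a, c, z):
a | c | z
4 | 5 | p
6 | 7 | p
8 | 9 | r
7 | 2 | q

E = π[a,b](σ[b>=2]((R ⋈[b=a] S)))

σ filters on b, owned by the left side.
E' = π[a,b]((σ[b>=2](R) ⋈[b=a] S))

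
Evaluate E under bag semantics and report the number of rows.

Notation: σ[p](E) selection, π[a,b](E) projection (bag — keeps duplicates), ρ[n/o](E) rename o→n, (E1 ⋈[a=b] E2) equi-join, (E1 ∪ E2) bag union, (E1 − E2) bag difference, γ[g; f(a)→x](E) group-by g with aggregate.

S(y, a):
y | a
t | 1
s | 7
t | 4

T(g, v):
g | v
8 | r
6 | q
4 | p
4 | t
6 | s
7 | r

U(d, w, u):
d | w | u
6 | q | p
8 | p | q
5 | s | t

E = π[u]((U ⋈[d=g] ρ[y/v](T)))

Per-node cardinality:
  U → 3
  T → 6
  ρ[y/v](T) → 6
  (U ⋈[d=g] ρ[y/v](T)) → 3
  π[u]((U ⋈[d=g] ρ[y/v](T))) → 3

|E| = 3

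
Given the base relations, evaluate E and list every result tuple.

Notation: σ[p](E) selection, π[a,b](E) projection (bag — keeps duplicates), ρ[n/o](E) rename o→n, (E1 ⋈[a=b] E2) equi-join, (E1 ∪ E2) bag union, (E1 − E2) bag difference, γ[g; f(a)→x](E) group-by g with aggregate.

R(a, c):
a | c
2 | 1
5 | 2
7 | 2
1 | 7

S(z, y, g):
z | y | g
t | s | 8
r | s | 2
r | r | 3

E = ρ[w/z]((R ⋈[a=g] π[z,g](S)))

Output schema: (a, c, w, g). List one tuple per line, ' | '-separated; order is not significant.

Stepwise |·|:
  R → 4
  S → 3
  π[z,g](S) → 3
  (R ⋈[a=g] π[z,g](S)) → 1
  ρ[w/z]((R ⋈[a=g] π[z,g](S))) → 1

== RESULT ==
a | c | w | g
2 | 1 | r | 2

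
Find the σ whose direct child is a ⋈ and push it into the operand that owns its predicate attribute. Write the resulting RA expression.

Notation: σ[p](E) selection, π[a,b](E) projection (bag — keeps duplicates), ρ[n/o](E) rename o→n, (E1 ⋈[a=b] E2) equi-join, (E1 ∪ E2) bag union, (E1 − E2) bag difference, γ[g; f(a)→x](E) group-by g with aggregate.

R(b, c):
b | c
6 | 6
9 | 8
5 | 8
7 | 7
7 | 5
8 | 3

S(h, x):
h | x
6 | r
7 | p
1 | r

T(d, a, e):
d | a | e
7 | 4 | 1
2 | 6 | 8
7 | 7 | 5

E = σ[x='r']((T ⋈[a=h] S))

σ filters on x, owned by the right side.
E' = (T ⋈[a=h] σ[x='r'](S))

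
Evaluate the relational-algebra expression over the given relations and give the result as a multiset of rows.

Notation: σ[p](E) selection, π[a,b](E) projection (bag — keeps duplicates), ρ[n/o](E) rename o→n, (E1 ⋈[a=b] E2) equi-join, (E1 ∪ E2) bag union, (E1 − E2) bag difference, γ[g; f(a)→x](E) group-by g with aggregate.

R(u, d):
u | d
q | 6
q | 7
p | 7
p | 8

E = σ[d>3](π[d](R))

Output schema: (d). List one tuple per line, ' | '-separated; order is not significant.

Subexpression sizes:
  R → 4
  π[d](R) → 4
  σ[d>3](π[d](R)) → 4

== RESULT ==
d
6
7
7
8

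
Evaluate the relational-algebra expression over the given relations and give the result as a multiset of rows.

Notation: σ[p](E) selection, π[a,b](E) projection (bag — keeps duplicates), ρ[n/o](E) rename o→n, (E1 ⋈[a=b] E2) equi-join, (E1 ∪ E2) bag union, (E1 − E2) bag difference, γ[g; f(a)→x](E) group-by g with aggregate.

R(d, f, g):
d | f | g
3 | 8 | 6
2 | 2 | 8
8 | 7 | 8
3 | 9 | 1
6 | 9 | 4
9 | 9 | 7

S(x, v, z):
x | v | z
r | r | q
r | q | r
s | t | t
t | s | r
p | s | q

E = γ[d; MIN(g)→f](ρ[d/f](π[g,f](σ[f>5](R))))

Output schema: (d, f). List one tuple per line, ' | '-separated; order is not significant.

Row counts bottom-up:
  R → 6
  σ[f>5](R) → 5
  π[g,f](σ[f>5](R)) → 5
  ρ[d/f](π[g,f](σ[f>5](R))) → 5
  γ[d; MIN(g)→f](ρ[d/f](π[g,f](σ[f>5](R)))) → 3

== RESULT ==
d | f
7 | 8
8 | 6
9 | 1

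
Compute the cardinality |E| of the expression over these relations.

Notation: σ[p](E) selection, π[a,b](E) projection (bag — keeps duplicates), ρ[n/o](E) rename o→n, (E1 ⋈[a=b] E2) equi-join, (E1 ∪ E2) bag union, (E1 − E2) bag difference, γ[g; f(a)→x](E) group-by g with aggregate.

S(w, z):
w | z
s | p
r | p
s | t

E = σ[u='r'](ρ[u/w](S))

Subexpression sizes:
  S → 3
  ρ[u/w](S) → 3
  σ[u='r'](ρ[u/w](S)) → 1

|E| = 1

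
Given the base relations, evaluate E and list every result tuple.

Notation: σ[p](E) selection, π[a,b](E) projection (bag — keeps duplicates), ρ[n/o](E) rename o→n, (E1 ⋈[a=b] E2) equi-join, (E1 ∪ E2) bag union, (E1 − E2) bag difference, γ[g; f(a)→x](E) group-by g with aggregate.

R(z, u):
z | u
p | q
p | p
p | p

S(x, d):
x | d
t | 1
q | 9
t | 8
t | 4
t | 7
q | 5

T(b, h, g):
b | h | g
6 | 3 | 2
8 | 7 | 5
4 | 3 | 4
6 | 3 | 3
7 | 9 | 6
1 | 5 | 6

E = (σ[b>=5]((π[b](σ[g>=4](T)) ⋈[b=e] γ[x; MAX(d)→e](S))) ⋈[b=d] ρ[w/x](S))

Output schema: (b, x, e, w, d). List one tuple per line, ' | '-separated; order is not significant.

Stepwise |·|:
  T → 6
  σ[g>=4](T) → 4
  π[b](σ[g>=4](T)) → 4
  S → 6
  γ[x; MAX(d)→e](S) → 2
  (π[b](σ[g>=4](T)) ⋈[b=e] γ[x; MAX(d)→e](S)) → 1
  σ[b>=5]((π[b](σ[g>=4](T)) ⋈[b=e] γ[x; MAX(d)→e](S))) → 1
  S → 6
  ρ[w/x](S) → 6
  (σ[b>=5]((π[b](σ[g>=4](T)) ⋈[b=e] γ[x; MAX(d)→e](S))) ⋈[b=d] ρ[w/x](S)) → 1

== RESULT ==
b | x | e | w | d
8 | t | 8 | t | 8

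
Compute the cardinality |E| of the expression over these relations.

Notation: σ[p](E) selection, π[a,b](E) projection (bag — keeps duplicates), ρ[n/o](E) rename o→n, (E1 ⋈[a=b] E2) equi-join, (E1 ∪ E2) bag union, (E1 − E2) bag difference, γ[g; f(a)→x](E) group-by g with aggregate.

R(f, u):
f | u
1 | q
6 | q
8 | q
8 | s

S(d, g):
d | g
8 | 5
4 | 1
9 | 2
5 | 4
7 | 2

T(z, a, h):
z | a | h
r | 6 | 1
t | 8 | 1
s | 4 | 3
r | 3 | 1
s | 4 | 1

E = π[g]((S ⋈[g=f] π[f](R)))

Stepwise |·|:
  S → 5
  R → 4
  π[f](R) → 4
  (S ⋈[g=f] π[f](R)) → 1
  π[g]((S ⋈[g=f] π[f](R))) → 1

|E| = 1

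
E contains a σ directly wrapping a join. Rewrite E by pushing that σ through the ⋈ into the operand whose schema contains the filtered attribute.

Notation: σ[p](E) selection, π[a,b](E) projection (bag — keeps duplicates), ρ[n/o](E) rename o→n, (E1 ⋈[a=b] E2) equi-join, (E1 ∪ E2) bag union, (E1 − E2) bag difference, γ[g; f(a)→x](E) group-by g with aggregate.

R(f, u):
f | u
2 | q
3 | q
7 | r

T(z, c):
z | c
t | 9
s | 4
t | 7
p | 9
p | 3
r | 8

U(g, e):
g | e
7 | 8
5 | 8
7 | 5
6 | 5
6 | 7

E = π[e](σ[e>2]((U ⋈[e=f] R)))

σ filters on e, owned by the left side.
E' = π[e]((σ[e>2](U) ⋈[e=f] R))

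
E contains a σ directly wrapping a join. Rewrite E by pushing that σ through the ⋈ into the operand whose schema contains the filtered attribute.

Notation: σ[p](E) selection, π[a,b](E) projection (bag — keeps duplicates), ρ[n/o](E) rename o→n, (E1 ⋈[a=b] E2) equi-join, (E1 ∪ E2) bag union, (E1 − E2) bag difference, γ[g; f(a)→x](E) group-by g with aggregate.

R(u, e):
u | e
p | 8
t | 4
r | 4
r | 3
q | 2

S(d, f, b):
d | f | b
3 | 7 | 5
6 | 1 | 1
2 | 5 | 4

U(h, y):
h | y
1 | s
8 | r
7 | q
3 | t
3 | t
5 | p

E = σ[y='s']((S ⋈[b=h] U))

σ filters on y, owned by the right side.
E' = (S ⋈[b=h] σ[y='s'](U))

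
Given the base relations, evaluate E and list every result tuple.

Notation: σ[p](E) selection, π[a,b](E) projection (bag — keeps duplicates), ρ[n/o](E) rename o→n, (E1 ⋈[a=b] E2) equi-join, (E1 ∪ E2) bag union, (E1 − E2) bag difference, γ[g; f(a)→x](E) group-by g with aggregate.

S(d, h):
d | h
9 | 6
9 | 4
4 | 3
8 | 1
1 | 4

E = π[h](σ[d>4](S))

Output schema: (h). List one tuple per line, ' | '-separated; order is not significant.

Subexpression sizes:
  S → 5
  σ[d>4](S) → 3
  π[h](σ[d>4](S)) → 3

== RESULT ==
h
1
4
6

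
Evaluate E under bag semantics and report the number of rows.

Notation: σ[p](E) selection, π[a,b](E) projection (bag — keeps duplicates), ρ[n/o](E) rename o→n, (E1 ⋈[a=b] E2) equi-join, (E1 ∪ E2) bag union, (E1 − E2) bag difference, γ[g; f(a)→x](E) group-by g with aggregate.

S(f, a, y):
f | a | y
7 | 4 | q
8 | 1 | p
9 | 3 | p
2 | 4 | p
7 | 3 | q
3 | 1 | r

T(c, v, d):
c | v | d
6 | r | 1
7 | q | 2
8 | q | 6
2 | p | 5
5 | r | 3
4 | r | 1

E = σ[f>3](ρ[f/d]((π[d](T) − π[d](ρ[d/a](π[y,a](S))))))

Subexpression sizes:
  T → 6
  π[d](T) → 6
  S → 6
  π[y,a](S) → 6
  ρ[d/a](π[y,a](S)) → 6
  π[d](ρ[d/a](π[y,a](S))) → 6
  (π[d](T) − π[d](ρ[d/a](π[y,a](S)))) → 3
  ρ[f/d]((π[d](T) − π[d](ρ[d/a](π[y,a](S))))) → 3
  σ[f>3](ρ[f/d]((π[d](T) − π[d](ρ[d/a](π[y,a](S)))))) → 2

|E| = 2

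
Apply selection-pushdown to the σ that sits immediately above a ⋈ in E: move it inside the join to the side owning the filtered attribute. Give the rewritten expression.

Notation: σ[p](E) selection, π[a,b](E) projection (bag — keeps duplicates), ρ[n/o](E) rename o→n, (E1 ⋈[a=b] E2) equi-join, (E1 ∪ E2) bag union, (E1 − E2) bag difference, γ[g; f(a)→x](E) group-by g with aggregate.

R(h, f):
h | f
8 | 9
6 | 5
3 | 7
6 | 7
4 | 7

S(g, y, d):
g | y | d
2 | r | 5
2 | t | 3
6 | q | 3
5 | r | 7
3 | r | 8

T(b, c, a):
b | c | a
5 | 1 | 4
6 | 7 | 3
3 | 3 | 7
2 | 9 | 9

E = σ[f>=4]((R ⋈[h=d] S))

σ filters on f, owned by the left side.
E' = (σ[f>=4](R) ⋈[h=d] S)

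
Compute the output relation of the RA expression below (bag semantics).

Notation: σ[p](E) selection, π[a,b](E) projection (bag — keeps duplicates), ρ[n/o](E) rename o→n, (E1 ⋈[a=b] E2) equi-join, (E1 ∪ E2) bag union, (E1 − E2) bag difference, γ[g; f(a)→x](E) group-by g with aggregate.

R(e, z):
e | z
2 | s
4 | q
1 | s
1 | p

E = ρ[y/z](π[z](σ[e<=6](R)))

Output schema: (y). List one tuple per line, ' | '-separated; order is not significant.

Per-node cardinality:
  R → 4
  σ[e<=6](R) → 4
  π[z](σ[e<=6](R)) → 4
  ρ[y/z](π[z](σ[e<=6](R))) → 4

== RESULT ==
y
p
q
s
s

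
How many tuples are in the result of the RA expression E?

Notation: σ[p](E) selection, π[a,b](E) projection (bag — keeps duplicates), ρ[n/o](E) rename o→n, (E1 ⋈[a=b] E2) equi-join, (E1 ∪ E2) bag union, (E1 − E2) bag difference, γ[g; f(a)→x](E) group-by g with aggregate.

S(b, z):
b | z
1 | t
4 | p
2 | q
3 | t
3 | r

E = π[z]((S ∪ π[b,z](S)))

Per-node cardinality:
  S → 5
  S → 5
  π[b,z](S) → 5
  (S ∪ π[b,z](S)) → 10
  π[z]((S ∪ π[b,z](S))) → 10

|E| = 10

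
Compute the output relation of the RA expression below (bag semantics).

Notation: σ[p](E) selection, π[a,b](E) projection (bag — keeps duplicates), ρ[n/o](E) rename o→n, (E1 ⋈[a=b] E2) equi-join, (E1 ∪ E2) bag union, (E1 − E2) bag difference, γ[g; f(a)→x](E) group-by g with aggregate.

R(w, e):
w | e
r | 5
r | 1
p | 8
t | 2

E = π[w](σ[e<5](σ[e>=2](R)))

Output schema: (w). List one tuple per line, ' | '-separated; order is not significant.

Per-node cardinality:
  R → 4
  σ[e>=2](R) → 3
  σ[e<5](σ[e>=2](R)) → 1
  π[w](σ[e<5](σ[e>=2](R))) → 1

== RESULT ==
w
t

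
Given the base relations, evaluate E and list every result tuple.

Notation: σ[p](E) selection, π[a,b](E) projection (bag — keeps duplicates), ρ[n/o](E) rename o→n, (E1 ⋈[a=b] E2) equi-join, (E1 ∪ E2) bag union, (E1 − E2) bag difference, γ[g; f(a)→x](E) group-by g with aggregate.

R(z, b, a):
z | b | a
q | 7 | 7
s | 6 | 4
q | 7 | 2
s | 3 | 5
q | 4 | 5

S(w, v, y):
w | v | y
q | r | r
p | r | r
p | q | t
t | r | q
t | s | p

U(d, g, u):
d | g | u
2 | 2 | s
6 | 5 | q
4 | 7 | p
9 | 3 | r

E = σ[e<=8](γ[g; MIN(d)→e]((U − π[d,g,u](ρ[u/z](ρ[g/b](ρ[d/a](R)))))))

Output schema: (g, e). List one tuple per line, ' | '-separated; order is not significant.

Subexpression sizes:
  U → 4
  R → 5
  ρ[d/a](R) → 5
  ρ[g/b](ρ[d/a](R)) → 5
  ρ[u/z](ρ[g/b](ρ[d/a](R))) → 5
  π[d,g,u](ρ[u/z](ρ[g/b](ρ[d/a](R)))) → 5
  (U − π[d,g,u](ρ[u/z](ρ[g/b](ρ[d/a](R))))) → 4
  γ[g; MIN(d)→e]((U − π[d,g,u](ρ[u/z](ρ[g/b](ρ[d/a](R)))))) → 4
  σ[e<=8](γ[g; MIN(d)→e]((U − π[d,g,u](ρ[u/z](ρ[g/b](ρ[d/a](R))))))) → 3

== RESULT ==
g | e
2 | 2
5 | 6
7 | 4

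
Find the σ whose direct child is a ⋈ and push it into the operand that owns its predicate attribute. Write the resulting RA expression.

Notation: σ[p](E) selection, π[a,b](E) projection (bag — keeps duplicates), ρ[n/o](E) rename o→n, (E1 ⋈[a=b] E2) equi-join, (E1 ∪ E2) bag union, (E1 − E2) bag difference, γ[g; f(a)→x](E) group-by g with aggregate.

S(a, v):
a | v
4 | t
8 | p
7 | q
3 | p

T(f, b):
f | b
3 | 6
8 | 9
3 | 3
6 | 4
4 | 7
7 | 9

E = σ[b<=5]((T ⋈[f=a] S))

σ filters on b, owned by the left side.
E' = (σ[b<=5](T) ⋈[f=a] S)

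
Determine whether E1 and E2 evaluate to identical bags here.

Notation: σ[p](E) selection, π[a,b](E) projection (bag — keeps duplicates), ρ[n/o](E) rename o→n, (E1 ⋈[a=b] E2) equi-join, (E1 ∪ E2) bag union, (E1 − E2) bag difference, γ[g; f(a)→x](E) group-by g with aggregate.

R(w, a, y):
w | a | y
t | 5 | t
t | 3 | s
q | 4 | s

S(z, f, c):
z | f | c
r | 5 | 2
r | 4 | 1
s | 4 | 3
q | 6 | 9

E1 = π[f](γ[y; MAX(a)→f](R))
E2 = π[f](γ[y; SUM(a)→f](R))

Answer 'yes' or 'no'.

E1 per-node cardinality:
  R → 3
  γ[y; MAX(a)→f](R) → 2
  π[f](γ[y; MAX(a)→f](R)) → 2
E2 per-node cardinality:
  R → 3
  γ[y; SUM(a)→f](R) → 2
  π[f](γ[y; SUM(a)→f](R)) → 2

E1 result:
f
4
5
E2 result:
f
5
7
Witness: (7,) appears 0× in E1 but 1× in E2.

no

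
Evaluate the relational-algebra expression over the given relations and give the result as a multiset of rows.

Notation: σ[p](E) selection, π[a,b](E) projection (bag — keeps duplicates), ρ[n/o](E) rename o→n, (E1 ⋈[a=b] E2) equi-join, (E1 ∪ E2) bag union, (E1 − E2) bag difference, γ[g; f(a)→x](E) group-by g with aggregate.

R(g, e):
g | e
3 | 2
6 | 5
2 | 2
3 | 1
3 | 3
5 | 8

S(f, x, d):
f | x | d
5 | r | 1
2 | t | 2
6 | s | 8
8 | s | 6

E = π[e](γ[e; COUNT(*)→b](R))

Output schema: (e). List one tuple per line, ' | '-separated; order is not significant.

Per-node cardinality:
  R → 6
  γ[e; COUNT(*)→b](R) → 5
  π[e](γ[e; COUNT(*)→b](R)) → 5

== RESULT ==
e
1
2
3
5
8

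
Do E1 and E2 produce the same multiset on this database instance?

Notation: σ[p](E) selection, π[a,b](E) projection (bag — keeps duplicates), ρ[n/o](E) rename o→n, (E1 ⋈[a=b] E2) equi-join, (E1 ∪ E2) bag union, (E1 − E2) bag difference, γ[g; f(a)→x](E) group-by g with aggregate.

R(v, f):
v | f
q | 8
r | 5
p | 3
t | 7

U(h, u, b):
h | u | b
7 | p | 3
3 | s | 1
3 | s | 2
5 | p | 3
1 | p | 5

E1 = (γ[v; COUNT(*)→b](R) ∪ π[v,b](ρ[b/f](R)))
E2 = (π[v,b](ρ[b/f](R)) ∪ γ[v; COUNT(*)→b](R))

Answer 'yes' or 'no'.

E1 subexpression sizes:
  R → 4
  γ[v; COUNT(*)→b](R) → 4
  R → 4
  ρ[b/f](R) → 4
  π[v,b](ρ[b/f](R)) → 4
  (γ[v; COUNT(*)→b](R) ∪ π[v,b](ρ[b/f](R))) → 8
E2 subexpression sizes:
  R → 4
  ρ[b/f](R) → 4
  π[v,b](ρ[b/f](R)) → 4
  R → 4
  γ[v; COUNT(*)→b](R) → 4
  (π[v,b](ρ[b/f](R)) ∪ γ[v; COUNT(*)→b](R)) → 8

E1 and E2 produce the same multiset:
v | b
p | 1
p | 3
q | 1
q | 8
r | 1
r | 5
t | 1
t | 7

yes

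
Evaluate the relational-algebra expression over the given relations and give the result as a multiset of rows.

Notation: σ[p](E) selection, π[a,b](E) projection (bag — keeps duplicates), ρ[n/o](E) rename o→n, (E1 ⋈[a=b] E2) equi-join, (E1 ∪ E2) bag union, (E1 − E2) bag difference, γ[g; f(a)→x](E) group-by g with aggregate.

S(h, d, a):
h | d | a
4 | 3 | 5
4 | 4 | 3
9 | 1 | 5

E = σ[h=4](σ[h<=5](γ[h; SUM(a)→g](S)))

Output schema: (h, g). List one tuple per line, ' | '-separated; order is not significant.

Subexpression sizes:
  S → 3
  γ[h; SUM(a)→g](S) → 2
  σ[h<=5](γ[h; SUM(a)→g](S)) → 1
  σ[h=4](σ[h<=5](γ[h; SUM(a)→g](S))) → 1

== RESULT ==
h | g
4 | 8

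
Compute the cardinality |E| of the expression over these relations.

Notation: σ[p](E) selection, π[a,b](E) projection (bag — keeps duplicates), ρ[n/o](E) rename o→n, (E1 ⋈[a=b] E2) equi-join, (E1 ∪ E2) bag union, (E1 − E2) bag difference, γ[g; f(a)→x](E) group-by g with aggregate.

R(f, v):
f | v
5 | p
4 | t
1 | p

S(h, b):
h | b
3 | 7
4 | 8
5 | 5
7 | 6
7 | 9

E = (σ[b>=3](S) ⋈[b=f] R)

Per-node cardinality:
  S → 5
  σ[b>=3](S) → 5
  R → 3
  (σ[b>=3](S) ⋈[b=f] R) → 1

|E| = 1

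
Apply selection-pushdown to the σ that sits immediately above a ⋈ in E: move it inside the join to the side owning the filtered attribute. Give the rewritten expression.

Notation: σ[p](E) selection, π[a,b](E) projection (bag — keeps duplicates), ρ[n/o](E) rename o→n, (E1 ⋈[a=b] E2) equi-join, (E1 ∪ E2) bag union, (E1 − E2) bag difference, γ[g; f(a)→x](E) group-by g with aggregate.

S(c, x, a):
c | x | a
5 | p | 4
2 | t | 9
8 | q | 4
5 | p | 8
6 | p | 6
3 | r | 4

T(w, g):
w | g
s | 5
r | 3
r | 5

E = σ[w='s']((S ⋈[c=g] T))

σ filters on w, owned by the right side.
E' = (S ⋈[c=g] σ[w='s'](T))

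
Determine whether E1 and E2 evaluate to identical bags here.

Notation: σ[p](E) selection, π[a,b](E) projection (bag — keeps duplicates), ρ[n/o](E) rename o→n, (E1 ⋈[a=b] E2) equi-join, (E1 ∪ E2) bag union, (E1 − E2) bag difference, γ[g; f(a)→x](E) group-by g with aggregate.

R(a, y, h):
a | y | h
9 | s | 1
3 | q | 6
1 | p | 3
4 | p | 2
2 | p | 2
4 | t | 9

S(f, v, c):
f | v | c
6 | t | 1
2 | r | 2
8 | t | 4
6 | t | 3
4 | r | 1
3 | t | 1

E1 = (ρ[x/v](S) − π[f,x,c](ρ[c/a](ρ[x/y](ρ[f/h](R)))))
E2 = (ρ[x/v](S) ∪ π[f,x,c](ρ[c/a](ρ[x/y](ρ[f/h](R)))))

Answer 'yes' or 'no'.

E1 per-node cardinality:
  S → 6
  ρ[x/v](S) → 6
  R → 6
  ρ[f/h](R) → 6
  ρ[x/y](ρ[f/h](R)) → 6
  ρ[c/a](ρ[x/y](ρ[f/h](R))) → 6
  π[f,x,c](ρ[c/a](ρ[x/y](ρ[f/h](R)))) → 6
  (ρ[x/v](S) − π[f,x,c](ρ[c/a](ρ[x/y](ρ[f/h](R))))) → 6
E2 per-node cardinality:
  S → 6
  ρ[x/v](S) → 6
  R → 6
  ρ[f/h](R) → 6
  ρ[x/y](ρ[f/h](R)) → 6
  ρ[c/a](ρ[x/y](ρ[f/h](R))) → 6
  π[f,x,c](ρ[c/a](ρ[x/y](ρ[f/h](R)))) → 6
  (ρ[x/v](S) ∪ π[f,x,c](ρ[c/a](ρ[x/y](ρ[f/h](R))))) → 12

E1 result:
f | x | c
2 | r | 2
3 | t | 1
4 | r | 1
6 | t | 1
6 | t | 3
8 | t | 4
E2 result:
f | x | c
1 | s | 9
2 | p | 2
2 | p | 4
2 | r | 2
3 | p | 1
3 | t | 1
4 | r | 1
6 | q | 3
6 | t | 1
6 | t | 3
8 | t | 4
9 | t | 4
Witness: (2, 'p', 4) appears 0× in E1 but 1× in E2.

no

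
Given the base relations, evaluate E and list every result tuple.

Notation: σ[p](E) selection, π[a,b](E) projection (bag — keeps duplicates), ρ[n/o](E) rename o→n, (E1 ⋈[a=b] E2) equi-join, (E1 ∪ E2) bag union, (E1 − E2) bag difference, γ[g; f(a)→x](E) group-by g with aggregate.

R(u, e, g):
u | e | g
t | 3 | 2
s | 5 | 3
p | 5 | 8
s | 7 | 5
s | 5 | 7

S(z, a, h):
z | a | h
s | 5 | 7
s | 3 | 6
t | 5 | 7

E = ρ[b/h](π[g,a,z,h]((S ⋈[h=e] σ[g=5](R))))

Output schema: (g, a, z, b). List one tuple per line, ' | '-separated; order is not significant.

Per-node cardinality:
  S → 3
  R → 5
  σ[g=5](R) → 1
  (S ⋈[h=e] σ[g=5](R)) → 2
  π[g,a,z,h]((S ⋈[h=e] σ[g=5](R))) → 2
  ρ[b/h](π[g,a,z,h]((S ⋈[h=e] σ[g=5](R)))) → 2

== RESULT ==
g | a | z | b
5 | 5 | s | 7
5 | 5 | t | 7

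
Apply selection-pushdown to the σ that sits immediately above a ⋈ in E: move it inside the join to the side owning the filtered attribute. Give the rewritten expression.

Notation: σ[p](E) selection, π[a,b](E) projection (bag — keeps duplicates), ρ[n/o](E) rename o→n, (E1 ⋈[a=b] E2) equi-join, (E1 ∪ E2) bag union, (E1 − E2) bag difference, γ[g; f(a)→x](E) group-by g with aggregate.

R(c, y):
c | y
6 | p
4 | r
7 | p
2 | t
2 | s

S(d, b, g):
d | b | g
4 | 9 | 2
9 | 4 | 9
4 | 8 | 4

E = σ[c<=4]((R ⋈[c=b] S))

σ filters on c, owned by the left side.
E' = (σ[c<=4](R) ⋈[c=b] S)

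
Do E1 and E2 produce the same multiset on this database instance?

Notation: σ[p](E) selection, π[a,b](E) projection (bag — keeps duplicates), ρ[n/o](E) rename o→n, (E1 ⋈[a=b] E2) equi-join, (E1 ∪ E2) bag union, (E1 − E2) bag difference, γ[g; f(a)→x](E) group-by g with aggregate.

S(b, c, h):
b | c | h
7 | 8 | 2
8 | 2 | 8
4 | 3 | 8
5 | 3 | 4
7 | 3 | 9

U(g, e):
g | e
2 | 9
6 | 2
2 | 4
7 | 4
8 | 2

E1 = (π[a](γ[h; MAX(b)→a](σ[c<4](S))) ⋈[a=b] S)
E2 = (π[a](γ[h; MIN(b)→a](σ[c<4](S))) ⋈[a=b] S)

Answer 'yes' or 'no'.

E1 subexpression sizes:
  S → 5
  σ[c<4](S) → 4
  γ[h; MAX(b)→a](σ[c<4](S)) → 3
  π[a](γ[h; MAX(b)→a](σ[c<4](S))) → 3
  S → 5
  (π[a](γ[h; MAX(b)→a](σ[c<4](S))) ⋈[a=b] S) → 4
E2 subexpression sizes:
  S → 5
  σ[c<4](S) → 4
  γ[h; MIN(b)→a](σ[c<4](S)) → 3
  π[a](γ[h; MIN(b)→a](σ[c<4](S))) → 3
  S → 5
  (π[a](γ[h; MIN(b)→a](σ[c<4](S))) ⋈[a=b] S) → 4

E1 result:
a | b | c | h
5 | 5 | 3 | 4
7 | 7 | 3 | 9
7 | 7 | 8 | 2
8 | 8 | 2 | 8
E2 result:
a | b | c | h
4 | 4 | 3 | 8
5 | 5 | 3 | 4
7 | 7 | 3 | 9
7 | 7 | 8 | 2
Witness: (4, 4, 3, 8) appears 0× in E1 but 1× in E2.

no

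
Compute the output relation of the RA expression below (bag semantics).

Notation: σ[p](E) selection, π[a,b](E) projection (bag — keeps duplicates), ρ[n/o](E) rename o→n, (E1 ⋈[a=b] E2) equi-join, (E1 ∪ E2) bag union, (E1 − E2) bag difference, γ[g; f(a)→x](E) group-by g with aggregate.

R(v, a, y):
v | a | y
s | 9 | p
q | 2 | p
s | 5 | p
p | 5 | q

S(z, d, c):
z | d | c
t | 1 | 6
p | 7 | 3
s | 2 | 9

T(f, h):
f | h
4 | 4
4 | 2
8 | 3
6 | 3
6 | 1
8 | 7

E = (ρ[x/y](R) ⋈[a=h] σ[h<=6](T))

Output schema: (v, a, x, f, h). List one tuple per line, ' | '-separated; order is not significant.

Stepwise |·|:
  R → 4
  ρ[x/y](R) → 4
  T → 6
  σ[h<=6](T) → 5
  (ρ[x/y](R) ⋈[a=h] σ[h<=6](T)) → 1

== RESULT ==
v | a | x | f | h
q | 2 | p | 4 | 2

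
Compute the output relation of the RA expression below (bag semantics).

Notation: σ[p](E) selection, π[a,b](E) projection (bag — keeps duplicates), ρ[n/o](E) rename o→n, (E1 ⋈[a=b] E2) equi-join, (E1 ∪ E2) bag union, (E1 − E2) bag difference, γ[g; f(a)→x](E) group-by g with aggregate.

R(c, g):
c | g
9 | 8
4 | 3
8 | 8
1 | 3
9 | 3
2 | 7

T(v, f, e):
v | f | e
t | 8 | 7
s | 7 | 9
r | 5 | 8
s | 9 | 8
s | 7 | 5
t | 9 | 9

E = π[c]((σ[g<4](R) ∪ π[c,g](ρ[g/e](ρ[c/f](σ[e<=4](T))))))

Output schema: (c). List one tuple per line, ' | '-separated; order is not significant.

Subexpression sizes:
  R → 6
  σ[g<4](R) → 3
  T → 6
  σ[e<=4](T) → 0
  ρ[c/f](σ[e<=4](T)) → 0
  ρ[g/e](ρ[c/f](σ[e<=4](T))) → 0
  π[c,g](ρ[g/e](ρ[c/f](σ[e<=4](T)))) → 0
  (σ[g<4](R) ∪ π[c,g](ρ[g/e](ρ[c/f](σ[e<=4](T))))) → 3
  π[c]((σ[g<4](R) ∪ π[c,g](ρ[g/e](ρ[c/f](σ[e<=4](T)))))) → 3

== RESULT ==
c
1
4
9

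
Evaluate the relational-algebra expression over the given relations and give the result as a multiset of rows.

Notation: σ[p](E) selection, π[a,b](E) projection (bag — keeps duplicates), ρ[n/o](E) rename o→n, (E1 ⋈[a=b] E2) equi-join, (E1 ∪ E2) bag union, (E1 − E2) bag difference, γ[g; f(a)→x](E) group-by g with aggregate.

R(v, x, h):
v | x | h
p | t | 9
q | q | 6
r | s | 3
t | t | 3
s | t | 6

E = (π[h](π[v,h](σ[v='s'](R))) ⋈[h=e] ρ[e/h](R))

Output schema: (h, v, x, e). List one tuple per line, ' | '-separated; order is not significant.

Subexpression sizes:
  R → 5
  σ[v='s'](R) → 1
  π[v,h](σ[v='s'](R)) → 1
  π[h](π[v,h](σ[v='s'](R))) → 1
  R → 5
  ρ[e/h](R) → 5
  (π[h](π[v,h](σ[v='s'](R))) ⋈[h=e] ρ[e/h](R)) → 2

== RESULT ==
h | v | x | e
6 | q | q | 6
6 | s | t | 6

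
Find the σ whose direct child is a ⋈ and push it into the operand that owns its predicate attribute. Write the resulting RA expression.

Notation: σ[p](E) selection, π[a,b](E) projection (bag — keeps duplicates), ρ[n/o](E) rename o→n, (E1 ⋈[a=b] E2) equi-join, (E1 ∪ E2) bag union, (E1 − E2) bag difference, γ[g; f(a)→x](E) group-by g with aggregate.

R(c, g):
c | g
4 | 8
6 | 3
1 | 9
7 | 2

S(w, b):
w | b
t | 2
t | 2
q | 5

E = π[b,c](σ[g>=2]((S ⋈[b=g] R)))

σ filters on g, owned by the right side.
E' = π[b,c]((S ⋈[b=g] σ[g>=2](R)))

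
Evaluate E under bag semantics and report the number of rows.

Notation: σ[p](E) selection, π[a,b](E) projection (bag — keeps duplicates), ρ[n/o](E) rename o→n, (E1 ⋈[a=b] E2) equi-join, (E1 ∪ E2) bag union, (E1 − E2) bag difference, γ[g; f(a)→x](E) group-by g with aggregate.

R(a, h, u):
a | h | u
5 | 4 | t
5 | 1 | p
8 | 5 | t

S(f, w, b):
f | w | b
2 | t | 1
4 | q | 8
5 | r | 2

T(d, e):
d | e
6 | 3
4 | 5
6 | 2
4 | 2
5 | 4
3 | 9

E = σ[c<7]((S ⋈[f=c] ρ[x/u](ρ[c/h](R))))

Per-node cardinality:
  S → 3
  R → 3
  ρ[c/h](R) → 3
  ρ[x/u](ρ[c/h](R)) → 3
  (S ⋈[f=c] ρ[x/u](ρ[c/h](R))) → 2
  σ[c<7]((S ⋈[f=c] ρ[x/u](ρ[c/h](R)))) → 2

|E| = 2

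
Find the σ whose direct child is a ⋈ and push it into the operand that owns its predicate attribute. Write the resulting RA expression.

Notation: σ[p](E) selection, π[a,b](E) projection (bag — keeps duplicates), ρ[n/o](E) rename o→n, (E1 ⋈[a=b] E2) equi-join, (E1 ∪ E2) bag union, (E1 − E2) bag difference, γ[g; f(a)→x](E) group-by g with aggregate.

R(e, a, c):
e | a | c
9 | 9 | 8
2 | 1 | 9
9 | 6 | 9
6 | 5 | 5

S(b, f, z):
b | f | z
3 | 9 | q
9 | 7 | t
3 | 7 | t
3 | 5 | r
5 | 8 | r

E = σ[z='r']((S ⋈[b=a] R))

σ filters on z, owned by the left side.
E' = (σ[z='r'](S) ⋈[b=a] R)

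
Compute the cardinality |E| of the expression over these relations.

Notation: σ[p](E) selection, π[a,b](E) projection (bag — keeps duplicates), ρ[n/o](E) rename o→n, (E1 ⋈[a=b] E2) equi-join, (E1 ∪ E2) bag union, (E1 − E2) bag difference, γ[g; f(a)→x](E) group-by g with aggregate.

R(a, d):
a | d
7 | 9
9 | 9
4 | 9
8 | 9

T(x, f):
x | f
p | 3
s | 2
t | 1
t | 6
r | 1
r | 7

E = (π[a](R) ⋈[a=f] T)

Subexpression sizes:
  R → 4
  π[a](R) → 4
  T → 6
  (π[a](R) ⋈[a=f] T) → 1

|E| = 1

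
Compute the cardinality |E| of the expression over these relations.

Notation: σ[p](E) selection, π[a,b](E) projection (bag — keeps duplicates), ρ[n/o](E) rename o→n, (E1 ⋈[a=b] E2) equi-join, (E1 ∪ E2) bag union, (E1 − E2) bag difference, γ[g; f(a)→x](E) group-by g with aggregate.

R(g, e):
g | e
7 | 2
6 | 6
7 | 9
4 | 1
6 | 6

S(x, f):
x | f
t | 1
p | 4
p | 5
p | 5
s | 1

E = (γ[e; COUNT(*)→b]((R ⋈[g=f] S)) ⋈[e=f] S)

Subexpression sizes:
  R → 5
  S → 5
  (R ⋈[g=f] S) → 1
  γ[e; COUNT(*)→b]((R ⋈[g=f] S)) → 1
  S → 5
  (γ[e; COUNT(*)→b]((R ⋈[g=f] S)) ⋈[e=f] S) → 2

|E| = 2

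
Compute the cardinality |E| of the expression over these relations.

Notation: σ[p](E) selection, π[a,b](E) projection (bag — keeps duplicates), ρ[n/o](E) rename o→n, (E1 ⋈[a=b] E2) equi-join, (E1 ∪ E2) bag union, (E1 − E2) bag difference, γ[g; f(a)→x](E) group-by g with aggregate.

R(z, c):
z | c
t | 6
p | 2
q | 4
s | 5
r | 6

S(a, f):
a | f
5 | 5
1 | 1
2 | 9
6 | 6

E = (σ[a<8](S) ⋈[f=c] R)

Subexpression sizes:
  S → 4
  σ[a<8](S) → 4
  R → 5
  (σ[a<8](S) ⋈[f=c] R) → 3

|E| = 3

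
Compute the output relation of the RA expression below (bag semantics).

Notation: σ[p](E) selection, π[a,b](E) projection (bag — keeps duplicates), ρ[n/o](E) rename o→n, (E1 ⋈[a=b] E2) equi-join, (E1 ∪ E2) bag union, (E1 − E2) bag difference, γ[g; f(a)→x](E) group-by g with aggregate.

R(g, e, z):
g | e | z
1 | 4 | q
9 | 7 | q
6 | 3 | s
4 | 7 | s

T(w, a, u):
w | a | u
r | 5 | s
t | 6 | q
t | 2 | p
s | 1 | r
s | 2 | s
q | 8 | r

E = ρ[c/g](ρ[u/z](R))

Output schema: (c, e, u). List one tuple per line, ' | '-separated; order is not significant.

Subexpression sizes:
  R → 4
  ρ[u/z](R) → 4
  ρ[c/g](ρ[u/z](R)) → 4

== RESULT ==
c | e | u
1 | 4 | q
4 | 7 | s
6 | 3 | s
9 | 7 | q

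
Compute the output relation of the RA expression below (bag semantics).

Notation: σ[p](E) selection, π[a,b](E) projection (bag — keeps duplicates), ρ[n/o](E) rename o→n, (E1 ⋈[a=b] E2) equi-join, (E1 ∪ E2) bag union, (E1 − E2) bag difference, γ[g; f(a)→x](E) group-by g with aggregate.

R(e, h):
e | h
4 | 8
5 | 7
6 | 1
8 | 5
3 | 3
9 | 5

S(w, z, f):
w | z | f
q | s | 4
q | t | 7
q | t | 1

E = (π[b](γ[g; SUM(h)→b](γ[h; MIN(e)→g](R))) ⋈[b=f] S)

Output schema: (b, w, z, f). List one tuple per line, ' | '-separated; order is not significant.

Subexpression sizes:
  R → 6
  γ[h; MIN(e)→g](R) → 5
  γ[g; SUM(h)→b](γ[h; MIN(e)→g](R)) → 5
  π[b](γ[g; SUM(h)→b](γ[h; MIN(e)→g](R))) → 5
  S → 3
  (π[b](γ[g; SUM(h)→b](γ[h; MIN(e)→g](R))) ⋈[b=f] S) → 2

== RESULT ==
b | w | z | f
1 | q | t | 1
7 | q | t | 7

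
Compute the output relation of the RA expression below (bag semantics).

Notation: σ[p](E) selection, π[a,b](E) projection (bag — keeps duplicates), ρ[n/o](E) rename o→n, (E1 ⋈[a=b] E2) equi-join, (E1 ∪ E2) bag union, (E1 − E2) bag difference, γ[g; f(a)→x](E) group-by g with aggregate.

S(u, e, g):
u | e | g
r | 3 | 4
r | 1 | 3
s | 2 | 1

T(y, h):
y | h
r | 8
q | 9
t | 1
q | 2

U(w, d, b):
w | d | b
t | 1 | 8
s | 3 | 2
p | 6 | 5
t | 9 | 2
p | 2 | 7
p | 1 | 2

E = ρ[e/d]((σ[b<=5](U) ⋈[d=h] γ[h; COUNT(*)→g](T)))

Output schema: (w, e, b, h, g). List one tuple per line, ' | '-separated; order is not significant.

Row counts bottom-up:
  U → 6
  σ[b<=5](U) → 4
  T → 4
  γ[h; COUNT(*)→g](T) → 4
  (σ[b<=5](U) ⋈[d=h] γ[h; COUNT(*)→g](T)) → 2
  ρ[e/d]((σ[b<=5](U) ⋈[d=h] γ[h; COUNT(*)→g](T))) → 2

== RESULT ==
w | e | b | h | g
p | 1 | 2 | 1 | 1
t | 9 | 2 | 9 | 1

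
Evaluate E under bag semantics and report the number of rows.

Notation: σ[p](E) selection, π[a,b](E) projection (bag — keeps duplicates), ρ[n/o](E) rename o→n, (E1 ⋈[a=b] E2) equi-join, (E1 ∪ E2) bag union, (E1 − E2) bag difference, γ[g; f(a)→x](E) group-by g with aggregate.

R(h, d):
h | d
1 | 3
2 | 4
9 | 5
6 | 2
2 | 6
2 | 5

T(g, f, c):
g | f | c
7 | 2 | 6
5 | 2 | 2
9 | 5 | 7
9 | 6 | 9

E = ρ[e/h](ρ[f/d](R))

Subexpression sizes:
  R → 6
  ρ[f/d](R) → 6
  ρ[e/h](ρ[f/d](R)) → 6

|E| = 6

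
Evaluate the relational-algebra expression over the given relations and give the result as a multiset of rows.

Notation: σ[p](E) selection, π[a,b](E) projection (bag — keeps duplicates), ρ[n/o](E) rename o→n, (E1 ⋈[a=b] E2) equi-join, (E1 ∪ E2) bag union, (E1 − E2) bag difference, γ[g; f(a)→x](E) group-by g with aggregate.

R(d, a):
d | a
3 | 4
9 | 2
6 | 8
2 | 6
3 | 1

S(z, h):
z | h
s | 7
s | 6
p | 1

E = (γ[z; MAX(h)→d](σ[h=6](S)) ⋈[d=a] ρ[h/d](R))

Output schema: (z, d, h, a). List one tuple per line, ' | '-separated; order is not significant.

Subexpression sizes:
  S → 3
  σ[h=6](S) → 1
  γ[z; MAX(h)→d](σ[h=6](S)) → 1
  R → 5
  ρ[h/d](R) → 5
  (γ[z; MAX(h)→d](σ[h=6](S)) ⋈[d=a] ρ[h/d](R)) → 1

== RESULT ==
z | d | h | a
s | 6 | 2 | 6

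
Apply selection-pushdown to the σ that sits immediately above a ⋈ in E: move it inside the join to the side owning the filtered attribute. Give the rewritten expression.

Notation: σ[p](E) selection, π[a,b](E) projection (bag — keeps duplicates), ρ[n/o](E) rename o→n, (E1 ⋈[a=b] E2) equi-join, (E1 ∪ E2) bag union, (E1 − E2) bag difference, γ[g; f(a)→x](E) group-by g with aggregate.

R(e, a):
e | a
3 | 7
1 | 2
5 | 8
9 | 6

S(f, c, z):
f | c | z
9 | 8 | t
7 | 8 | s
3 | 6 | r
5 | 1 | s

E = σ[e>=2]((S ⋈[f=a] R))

σ filters on e, owned by the right side.
E' = (S ⋈[f=a] σ[e>=2](R))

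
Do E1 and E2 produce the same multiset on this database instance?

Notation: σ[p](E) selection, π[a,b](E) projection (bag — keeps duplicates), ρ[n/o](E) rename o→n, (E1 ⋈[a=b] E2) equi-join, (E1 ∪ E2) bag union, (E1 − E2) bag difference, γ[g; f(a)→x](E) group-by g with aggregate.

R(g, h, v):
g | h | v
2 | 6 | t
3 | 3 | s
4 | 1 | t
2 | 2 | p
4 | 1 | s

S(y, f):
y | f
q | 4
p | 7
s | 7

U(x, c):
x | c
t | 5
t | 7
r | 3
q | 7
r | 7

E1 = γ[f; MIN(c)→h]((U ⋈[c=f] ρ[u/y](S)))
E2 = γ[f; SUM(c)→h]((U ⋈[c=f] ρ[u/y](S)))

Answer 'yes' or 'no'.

E1 per-node cardinality:
  U → 5
  S → 3
  ρ[u/y](S) → 3
  (U ⋈[c=f] ρ[u/y](S)) → 6
  γ[f; MIN(c)→h]((U ⋈[c=f] ρ[u/y](S))) → 1
E2 per-node cardinality:
  U → 5
  S → 3
  ρ[u/y](S) → 3
  (U ⋈[c=f] ρ[u/y](S)) → 6
  γ[f; SUM(c)→h]((U ⋈[c=f] ρ[u/y](S))) → 1

E1 result:
f | h
7 | 7
E2 result:
f | h
7 | 42
Witness: (7, 7) appears 1× in E1 but 0× in E2.

no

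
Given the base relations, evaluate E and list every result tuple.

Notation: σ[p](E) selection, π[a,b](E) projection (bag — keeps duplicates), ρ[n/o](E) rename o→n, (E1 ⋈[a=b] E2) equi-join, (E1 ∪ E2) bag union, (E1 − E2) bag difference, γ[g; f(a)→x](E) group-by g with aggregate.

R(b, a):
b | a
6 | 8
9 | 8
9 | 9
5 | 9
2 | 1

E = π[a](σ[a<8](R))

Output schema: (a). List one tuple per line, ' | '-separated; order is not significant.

Subexpression sizes:
  R → 5
  σ[a<8](R) → 1
  π[a](σ[a<8](R)) → 1

== RESULT ==
a
1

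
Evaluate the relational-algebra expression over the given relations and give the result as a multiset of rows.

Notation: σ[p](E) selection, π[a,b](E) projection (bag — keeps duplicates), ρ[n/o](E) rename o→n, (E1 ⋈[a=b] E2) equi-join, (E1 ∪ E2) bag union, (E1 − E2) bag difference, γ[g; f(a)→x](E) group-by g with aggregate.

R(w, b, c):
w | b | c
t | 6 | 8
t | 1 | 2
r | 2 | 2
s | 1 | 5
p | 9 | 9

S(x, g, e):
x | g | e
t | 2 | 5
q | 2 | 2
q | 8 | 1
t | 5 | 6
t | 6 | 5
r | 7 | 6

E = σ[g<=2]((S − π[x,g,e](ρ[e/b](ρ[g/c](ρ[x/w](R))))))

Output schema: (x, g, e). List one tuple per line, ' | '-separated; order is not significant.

Subexpression sizes:
  S → 6
  R → 5
  ρ[x/w](R) → 5
  ρ[g/c](ρ[x/w](R)) → 5
  ρ[e/b](ρ[g/c](ρ[x/w](R))) → 5
  π[x,g,e](ρ[e/b](ρ[g/c](ρ[x/w](R)))) → 5
  (S − π[x,g,e](ρ[e/b](ρ[g/c](ρ[x/w](R))))) → 6
  σ[g<=2]((S − π[x,g,e](ρ[e/b](ρ[g/c](ρ[x/w](R)))))) → 2

== RESULT ==
x | g | e
q | 2 | 2
t | 2 | 5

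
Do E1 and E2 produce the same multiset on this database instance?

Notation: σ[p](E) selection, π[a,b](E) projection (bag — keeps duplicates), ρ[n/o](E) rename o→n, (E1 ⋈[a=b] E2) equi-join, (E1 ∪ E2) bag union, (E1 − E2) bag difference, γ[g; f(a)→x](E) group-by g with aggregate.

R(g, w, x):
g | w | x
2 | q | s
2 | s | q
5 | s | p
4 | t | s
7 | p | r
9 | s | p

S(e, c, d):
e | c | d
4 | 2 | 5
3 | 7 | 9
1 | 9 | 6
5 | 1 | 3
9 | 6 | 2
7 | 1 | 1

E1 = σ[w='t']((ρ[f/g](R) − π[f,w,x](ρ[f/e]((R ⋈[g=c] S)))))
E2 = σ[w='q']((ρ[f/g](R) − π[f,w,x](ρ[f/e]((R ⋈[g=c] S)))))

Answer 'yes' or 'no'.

E1 row counts bottom-up:
  R → 6
  ρ[f/g](R) → 6
  R → 6
  S → 6
  (R ⋈[g=c] S) → 4
  ρ[f/e]((R ⋈[g=c] S)) → 4
  π[f,w,x](ρ[f/e]((R ⋈[g=c] S))) → 4
  (ρ[f/g](R) − π[f,w,x](ρ[f/e]((R ⋈[g=c] S)))) → 6
  σ[w='t']((ρ[f/g](R) − π[f,w,x](ρ[f/e]((R ⋈[g=c] S))))) → 1
E2 row counts bottom-up:
  R → 6
  ρ[f/g](R) → 6
  R → 6
  S → 6
  (R ⋈[g=c] S) → 4
  ρ[f/e]((R ⋈[g=c] S)) → 4
  π[f,w,x](ρ[f/e]((R ⋈[g=c] S))) → 4
  (ρ[f/g](R) − π[f,w,x](ρ[f/e]((R ⋈[g=c] S)))) → 6
  σ[w='q']((ρ[f/g](R) − π[f,w,x](ρ[f/e]((R ⋈[g=c] S))))) → 1

E1 result:
f | w | x
4 | t | s
E2 result:
f | w | x
2 | q | s
Witness: (2, 'q', 's') appears 0× in E1 but 1× in E2.

no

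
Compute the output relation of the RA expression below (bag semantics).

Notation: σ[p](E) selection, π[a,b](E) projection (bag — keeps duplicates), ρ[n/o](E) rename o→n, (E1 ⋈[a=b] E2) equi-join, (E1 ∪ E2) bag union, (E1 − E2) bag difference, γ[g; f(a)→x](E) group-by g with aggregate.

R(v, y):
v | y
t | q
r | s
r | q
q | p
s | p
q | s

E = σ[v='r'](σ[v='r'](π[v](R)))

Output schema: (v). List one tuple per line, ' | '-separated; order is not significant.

Per-node cardinality:
  R → 6
  π[v](R) → 6
  σ[v='r'](π[v](R)) → 2
  σ[v='r'](σ[v='r'](π[v](R))) → 2

== RESULT ==
v
r
r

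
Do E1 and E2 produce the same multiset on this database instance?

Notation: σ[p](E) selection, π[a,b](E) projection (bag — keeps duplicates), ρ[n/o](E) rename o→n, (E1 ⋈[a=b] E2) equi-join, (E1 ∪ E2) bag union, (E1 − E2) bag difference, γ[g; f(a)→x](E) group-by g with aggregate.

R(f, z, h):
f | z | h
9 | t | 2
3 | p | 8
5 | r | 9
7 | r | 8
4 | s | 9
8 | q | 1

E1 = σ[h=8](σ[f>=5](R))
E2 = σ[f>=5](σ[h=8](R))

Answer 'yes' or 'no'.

E1 row counts bottom-up:
  R → 6
  σ[f>=5](R) → 4
  σ[h=8](σ[f>=5](R)) → 1
E2 row counts bottom-up:
  R → 6
  σ[h=8](R) → 2
  σ[f>=5](σ[h=8](R)) → 1

E1 and E2 produce the same multiset:
f | z | h
7 | r | 8

yes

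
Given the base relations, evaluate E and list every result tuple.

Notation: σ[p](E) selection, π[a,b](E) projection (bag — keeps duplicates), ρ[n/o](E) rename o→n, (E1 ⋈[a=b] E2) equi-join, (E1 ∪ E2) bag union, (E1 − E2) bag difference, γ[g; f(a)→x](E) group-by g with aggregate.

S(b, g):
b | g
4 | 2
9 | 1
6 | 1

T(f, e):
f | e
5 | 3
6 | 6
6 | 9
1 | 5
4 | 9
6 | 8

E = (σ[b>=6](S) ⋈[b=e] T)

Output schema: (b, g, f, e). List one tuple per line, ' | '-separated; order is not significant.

Row counts bottom-up:
  S → 3
  σ[b>=6](S) → 2
  T → 6
  (σ[b>=6](S) ⋈[b=e] T) → 3

== RESULT ==
b | g | f | e
6 | 1 | 6 | 6
9 | 1 | 4 | 9
9 | 1 | 6 | 9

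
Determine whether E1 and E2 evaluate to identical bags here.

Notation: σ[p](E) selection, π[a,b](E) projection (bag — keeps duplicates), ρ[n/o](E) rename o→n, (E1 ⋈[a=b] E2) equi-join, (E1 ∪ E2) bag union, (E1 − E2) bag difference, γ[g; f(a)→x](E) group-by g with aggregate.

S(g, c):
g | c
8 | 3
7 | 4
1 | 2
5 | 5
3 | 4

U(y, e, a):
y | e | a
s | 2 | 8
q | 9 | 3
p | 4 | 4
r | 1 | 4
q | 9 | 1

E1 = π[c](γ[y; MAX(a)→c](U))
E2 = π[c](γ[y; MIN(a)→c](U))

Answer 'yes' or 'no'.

E1 row counts bottom-up:
  U → 5
  γ[y; MAX(a)→c](U) → 4
  π[c](γ[y; MAX(a)→c](U)) → 4
E2 row counts bottom-up:
  U → 5
  γ[y; MIN(a)→c](U) → 4
  π[c](γ[y; MIN(a)→c](U)) → 4

E1 result:
c
3
4
4
8
E2 result:
c
1
4
4
8
Witness: (1,) appears 0× in E1 but 1× in E2.

no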